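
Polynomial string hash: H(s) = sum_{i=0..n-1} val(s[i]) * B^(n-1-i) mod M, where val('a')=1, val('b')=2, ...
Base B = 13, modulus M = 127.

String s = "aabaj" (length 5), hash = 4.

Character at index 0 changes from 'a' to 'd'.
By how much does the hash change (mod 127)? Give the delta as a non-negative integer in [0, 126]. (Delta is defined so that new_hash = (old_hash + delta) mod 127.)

Answer: 85

Derivation:
Delta formula: (val(new) - val(old)) * B^(n-1-k) mod M
  val('d') - val('a') = 4 - 1 = 3
  B^(n-1-k) = 13^4 mod 127 = 113
  Delta = 3 * 113 mod 127 = 85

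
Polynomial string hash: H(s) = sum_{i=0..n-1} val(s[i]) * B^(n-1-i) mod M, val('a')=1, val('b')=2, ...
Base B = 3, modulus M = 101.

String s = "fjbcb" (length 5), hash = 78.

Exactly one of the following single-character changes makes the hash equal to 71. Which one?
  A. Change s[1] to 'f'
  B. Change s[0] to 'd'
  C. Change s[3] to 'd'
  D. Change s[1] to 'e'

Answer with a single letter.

Option A: s[1]='j'->'f', delta=(6-10)*3^3 mod 101 = 94, hash=78+94 mod 101 = 71 <-- target
Option B: s[0]='f'->'d', delta=(4-6)*3^4 mod 101 = 40, hash=78+40 mod 101 = 17
Option C: s[3]='c'->'d', delta=(4-3)*3^1 mod 101 = 3, hash=78+3 mod 101 = 81
Option D: s[1]='j'->'e', delta=(5-10)*3^3 mod 101 = 67, hash=78+67 mod 101 = 44

Answer: A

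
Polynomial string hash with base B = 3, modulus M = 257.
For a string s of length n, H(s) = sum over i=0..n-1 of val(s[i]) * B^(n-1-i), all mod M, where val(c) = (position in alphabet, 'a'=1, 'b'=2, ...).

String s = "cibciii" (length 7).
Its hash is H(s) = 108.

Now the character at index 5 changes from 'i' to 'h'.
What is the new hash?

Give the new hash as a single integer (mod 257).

Answer: 105

Derivation:
val('i') = 9, val('h') = 8
Position k = 5, exponent = n-1-k = 1
B^1 mod M = 3^1 mod 257 = 3
Delta = (8 - 9) * 3 mod 257 = 254
New hash = (108 + 254) mod 257 = 105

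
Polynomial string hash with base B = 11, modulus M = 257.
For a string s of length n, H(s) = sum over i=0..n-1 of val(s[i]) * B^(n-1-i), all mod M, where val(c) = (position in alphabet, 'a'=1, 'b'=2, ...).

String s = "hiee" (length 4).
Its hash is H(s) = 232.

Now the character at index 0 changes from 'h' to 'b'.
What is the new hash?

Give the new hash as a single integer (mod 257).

val('h') = 8, val('b') = 2
Position k = 0, exponent = n-1-k = 3
B^3 mod M = 11^3 mod 257 = 46
Delta = (2 - 8) * 46 mod 257 = 238
New hash = (232 + 238) mod 257 = 213

Answer: 213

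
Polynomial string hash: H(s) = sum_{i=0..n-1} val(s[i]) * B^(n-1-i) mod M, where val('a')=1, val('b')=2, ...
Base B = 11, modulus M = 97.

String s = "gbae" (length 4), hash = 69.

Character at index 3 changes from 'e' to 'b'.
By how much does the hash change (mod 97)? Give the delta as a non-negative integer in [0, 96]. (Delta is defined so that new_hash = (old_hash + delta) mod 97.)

Delta formula: (val(new) - val(old)) * B^(n-1-k) mod M
  val('b') - val('e') = 2 - 5 = -3
  B^(n-1-k) = 11^0 mod 97 = 1
  Delta = -3 * 1 mod 97 = 94

Answer: 94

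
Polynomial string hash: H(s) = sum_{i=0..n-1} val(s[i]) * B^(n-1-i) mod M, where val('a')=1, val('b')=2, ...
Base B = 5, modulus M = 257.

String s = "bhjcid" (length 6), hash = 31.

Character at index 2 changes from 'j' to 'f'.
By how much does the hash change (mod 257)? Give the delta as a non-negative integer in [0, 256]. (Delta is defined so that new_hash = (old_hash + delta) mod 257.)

Delta formula: (val(new) - val(old)) * B^(n-1-k) mod M
  val('f') - val('j') = 6 - 10 = -4
  B^(n-1-k) = 5^3 mod 257 = 125
  Delta = -4 * 125 mod 257 = 14

Answer: 14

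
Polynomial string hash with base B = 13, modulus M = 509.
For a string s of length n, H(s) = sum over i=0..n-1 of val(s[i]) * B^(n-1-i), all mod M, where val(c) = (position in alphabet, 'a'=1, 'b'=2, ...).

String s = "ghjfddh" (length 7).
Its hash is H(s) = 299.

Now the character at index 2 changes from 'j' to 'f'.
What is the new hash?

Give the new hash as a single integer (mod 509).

val('j') = 10, val('f') = 6
Position k = 2, exponent = n-1-k = 4
B^4 mod M = 13^4 mod 509 = 57
Delta = (6 - 10) * 57 mod 509 = 281
New hash = (299 + 281) mod 509 = 71

Answer: 71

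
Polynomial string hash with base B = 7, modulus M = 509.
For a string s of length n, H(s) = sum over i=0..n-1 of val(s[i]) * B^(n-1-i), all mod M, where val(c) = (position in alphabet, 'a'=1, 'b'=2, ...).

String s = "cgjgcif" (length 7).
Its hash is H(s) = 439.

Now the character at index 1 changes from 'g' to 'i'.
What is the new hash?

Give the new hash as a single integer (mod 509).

val('g') = 7, val('i') = 9
Position k = 1, exponent = n-1-k = 5
B^5 mod M = 7^5 mod 509 = 10
Delta = (9 - 7) * 10 mod 509 = 20
New hash = (439 + 20) mod 509 = 459

Answer: 459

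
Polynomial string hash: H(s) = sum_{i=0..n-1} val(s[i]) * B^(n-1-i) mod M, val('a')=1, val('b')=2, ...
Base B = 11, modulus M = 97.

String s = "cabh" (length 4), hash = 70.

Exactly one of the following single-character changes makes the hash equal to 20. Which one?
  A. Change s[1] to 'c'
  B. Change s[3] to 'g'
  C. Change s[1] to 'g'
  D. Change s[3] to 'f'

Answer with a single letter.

Answer: C

Derivation:
Option A: s[1]='a'->'c', delta=(3-1)*11^2 mod 97 = 48, hash=70+48 mod 97 = 21
Option B: s[3]='h'->'g', delta=(7-8)*11^0 mod 97 = 96, hash=70+96 mod 97 = 69
Option C: s[1]='a'->'g', delta=(7-1)*11^2 mod 97 = 47, hash=70+47 mod 97 = 20 <-- target
Option D: s[3]='h'->'f', delta=(6-8)*11^0 mod 97 = 95, hash=70+95 mod 97 = 68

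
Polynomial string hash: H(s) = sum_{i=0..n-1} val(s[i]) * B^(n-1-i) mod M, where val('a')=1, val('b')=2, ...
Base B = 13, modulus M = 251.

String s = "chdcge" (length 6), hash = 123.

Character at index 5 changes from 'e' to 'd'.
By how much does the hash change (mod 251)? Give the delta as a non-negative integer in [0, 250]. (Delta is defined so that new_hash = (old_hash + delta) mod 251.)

Answer: 250

Derivation:
Delta formula: (val(new) - val(old)) * B^(n-1-k) mod M
  val('d') - val('e') = 4 - 5 = -1
  B^(n-1-k) = 13^0 mod 251 = 1
  Delta = -1 * 1 mod 251 = 250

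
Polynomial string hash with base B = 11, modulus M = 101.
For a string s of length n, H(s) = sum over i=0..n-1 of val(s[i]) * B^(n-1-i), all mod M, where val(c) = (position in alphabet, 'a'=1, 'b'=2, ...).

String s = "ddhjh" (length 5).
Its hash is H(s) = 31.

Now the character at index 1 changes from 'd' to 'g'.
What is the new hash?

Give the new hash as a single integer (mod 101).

Answer: 85

Derivation:
val('d') = 4, val('g') = 7
Position k = 1, exponent = n-1-k = 3
B^3 mod M = 11^3 mod 101 = 18
Delta = (7 - 4) * 18 mod 101 = 54
New hash = (31 + 54) mod 101 = 85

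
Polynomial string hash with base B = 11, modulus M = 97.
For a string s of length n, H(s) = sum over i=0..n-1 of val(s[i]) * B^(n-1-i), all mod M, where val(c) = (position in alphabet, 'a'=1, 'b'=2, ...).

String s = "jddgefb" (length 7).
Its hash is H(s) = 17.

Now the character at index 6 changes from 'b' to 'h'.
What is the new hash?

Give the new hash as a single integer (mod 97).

val('b') = 2, val('h') = 8
Position k = 6, exponent = n-1-k = 0
B^0 mod M = 11^0 mod 97 = 1
Delta = (8 - 2) * 1 mod 97 = 6
New hash = (17 + 6) mod 97 = 23

Answer: 23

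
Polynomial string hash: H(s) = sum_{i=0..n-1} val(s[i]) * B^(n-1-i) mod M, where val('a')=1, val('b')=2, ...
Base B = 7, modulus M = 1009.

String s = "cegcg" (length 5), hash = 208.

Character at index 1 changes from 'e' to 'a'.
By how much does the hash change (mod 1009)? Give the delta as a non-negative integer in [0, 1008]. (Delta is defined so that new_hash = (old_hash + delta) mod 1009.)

Answer: 646

Derivation:
Delta formula: (val(new) - val(old)) * B^(n-1-k) mod M
  val('a') - val('e') = 1 - 5 = -4
  B^(n-1-k) = 7^3 mod 1009 = 343
  Delta = -4 * 343 mod 1009 = 646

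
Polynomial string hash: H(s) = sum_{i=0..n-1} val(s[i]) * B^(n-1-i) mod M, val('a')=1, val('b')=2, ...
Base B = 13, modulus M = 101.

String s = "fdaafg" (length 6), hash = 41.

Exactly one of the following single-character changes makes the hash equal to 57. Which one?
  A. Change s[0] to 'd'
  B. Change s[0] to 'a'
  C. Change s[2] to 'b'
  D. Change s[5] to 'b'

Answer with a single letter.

Answer: B

Derivation:
Option A: s[0]='f'->'d', delta=(4-6)*13^5 mod 101 = 67, hash=41+67 mod 101 = 7
Option B: s[0]='f'->'a', delta=(1-6)*13^5 mod 101 = 16, hash=41+16 mod 101 = 57 <-- target
Option C: s[2]='a'->'b', delta=(2-1)*13^3 mod 101 = 76, hash=41+76 mod 101 = 16
Option D: s[5]='g'->'b', delta=(2-7)*13^0 mod 101 = 96, hash=41+96 mod 101 = 36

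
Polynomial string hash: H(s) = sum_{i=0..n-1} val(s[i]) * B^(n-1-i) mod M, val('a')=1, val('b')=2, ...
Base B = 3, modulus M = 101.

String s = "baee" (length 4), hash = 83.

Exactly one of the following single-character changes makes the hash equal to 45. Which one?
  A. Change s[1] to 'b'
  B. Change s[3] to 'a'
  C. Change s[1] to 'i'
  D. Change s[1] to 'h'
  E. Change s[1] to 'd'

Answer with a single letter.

Answer: D

Derivation:
Option A: s[1]='a'->'b', delta=(2-1)*3^2 mod 101 = 9, hash=83+9 mod 101 = 92
Option B: s[3]='e'->'a', delta=(1-5)*3^0 mod 101 = 97, hash=83+97 mod 101 = 79
Option C: s[1]='a'->'i', delta=(9-1)*3^2 mod 101 = 72, hash=83+72 mod 101 = 54
Option D: s[1]='a'->'h', delta=(8-1)*3^2 mod 101 = 63, hash=83+63 mod 101 = 45 <-- target
Option E: s[1]='a'->'d', delta=(4-1)*3^2 mod 101 = 27, hash=83+27 mod 101 = 9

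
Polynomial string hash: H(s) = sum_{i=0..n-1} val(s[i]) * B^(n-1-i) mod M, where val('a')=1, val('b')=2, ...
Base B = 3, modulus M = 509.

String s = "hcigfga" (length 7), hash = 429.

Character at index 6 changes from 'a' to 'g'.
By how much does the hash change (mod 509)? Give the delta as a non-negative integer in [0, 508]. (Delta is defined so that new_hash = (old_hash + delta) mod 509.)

Answer: 6

Derivation:
Delta formula: (val(new) - val(old)) * B^(n-1-k) mod M
  val('g') - val('a') = 7 - 1 = 6
  B^(n-1-k) = 3^0 mod 509 = 1
  Delta = 6 * 1 mod 509 = 6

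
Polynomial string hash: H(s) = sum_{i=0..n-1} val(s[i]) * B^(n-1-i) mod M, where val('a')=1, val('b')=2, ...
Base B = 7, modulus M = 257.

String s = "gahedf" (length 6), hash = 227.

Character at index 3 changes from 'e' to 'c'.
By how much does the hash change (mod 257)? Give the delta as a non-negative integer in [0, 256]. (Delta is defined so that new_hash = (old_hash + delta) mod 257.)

Delta formula: (val(new) - val(old)) * B^(n-1-k) mod M
  val('c') - val('e') = 3 - 5 = -2
  B^(n-1-k) = 7^2 mod 257 = 49
  Delta = -2 * 49 mod 257 = 159

Answer: 159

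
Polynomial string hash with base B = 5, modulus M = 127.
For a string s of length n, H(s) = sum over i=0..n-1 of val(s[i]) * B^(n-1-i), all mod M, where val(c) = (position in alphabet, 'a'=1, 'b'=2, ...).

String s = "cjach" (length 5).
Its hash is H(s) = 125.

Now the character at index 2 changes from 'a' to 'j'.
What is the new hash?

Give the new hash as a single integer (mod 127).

val('a') = 1, val('j') = 10
Position k = 2, exponent = n-1-k = 2
B^2 mod M = 5^2 mod 127 = 25
Delta = (10 - 1) * 25 mod 127 = 98
New hash = (125 + 98) mod 127 = 96

Answer: 96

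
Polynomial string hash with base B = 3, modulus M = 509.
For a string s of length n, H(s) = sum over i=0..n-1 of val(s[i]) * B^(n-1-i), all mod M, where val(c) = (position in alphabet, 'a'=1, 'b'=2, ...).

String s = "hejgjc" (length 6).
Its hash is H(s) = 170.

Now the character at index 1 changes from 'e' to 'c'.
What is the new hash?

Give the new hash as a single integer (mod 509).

val('e') = 5, val('c') = 3
Position k = 1, exponent = n-1-k = 4
B^4 mod M = 3^4 mod 509 = 81
Delta = (3 - 5) * 81 mod 509 = 347
New hash = (170 + 347) mod 509 = 8

Answer: 8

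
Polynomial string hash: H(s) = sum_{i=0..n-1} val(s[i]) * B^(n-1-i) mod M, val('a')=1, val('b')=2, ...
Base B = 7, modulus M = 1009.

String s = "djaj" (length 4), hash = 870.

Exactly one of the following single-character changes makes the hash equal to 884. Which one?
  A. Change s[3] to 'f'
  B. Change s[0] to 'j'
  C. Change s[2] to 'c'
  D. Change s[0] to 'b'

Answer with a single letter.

Option A: s[3]='j'->'f', delta=(6-10)*7^0 mod 1009 = 1005, hash=870+1005 mod 1009 = 866
Option B: s[0]='d'->'j', delta=(10-4)*7^3 mod 1009 = 40, hash=870+40 mod 1009 = 910
Option C: s[2]='a'->'c', delta=(3-1)*7^1 mod 1009 = 14, hash=870+14 mod 1009 = 884 <-- target
Option D: s[0]='d'->'b', delta=(2-4)*7^3 mod 1009 = 323, hash=870+323 mod 1009 = 184

Answer: C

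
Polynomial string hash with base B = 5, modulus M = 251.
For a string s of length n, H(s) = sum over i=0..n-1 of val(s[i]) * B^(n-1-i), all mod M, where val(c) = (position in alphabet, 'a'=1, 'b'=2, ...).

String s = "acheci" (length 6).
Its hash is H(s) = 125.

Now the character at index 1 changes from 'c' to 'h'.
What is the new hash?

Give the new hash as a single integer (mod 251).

Answer: 238

Derivation:
val('c') = 3, val('h') = 8
Position k = 1, exponent = n-1-k = 4
B^4 mod M = 5^4 mod 251 = 123
Delta = (8 - 3) * 123 mod 251 = 113
New hash = (125 + 113) mod 251 = 238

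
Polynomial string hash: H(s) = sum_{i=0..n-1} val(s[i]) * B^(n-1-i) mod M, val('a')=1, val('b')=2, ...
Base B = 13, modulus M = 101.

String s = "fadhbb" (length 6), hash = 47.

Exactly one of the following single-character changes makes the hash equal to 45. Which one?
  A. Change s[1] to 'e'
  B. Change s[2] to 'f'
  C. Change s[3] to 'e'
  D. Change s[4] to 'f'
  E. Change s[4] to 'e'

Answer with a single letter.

Answer: C

Derivation:
Option A: s[1]='a'->'e', delta=(5-1)*13^4 mod 101 = 13, hash=47+13 mod 101 = 60
Option B: s[2]='d'->'f', delta=(6-4)*13^3 mod 101 = 51, hash=47+51 mod 101 = 98
Option C: s[3]='h'->'e', delta=(5-8)*13^2 mod 101 = 99, hash=47+99 mod 101 = 45 <-- target
Option D: s[4]='b'->'f', delta=(6-2)*13^1 mod 101 = 52, hash=47+52 mod 101 = 99
Option E: s[4]='b'->'e', delta=(5-2)*13^1 mod 101 = 39, hash=47+39 mod 101 = 86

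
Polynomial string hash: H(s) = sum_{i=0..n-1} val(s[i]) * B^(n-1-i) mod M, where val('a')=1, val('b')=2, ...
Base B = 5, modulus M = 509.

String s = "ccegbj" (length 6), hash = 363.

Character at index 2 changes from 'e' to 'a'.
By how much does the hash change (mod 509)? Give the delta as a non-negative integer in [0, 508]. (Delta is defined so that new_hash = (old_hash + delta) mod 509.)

Delta formula: (val(new) - val(old)) * B^(n-1-k) mod M
  val('a') - val('e') = 1 - 5 = -4
  B^(n-1-k) = 5^3 mod 509 = 125
  Delta = -4 * 125 mod 509 = 9

Answer: 9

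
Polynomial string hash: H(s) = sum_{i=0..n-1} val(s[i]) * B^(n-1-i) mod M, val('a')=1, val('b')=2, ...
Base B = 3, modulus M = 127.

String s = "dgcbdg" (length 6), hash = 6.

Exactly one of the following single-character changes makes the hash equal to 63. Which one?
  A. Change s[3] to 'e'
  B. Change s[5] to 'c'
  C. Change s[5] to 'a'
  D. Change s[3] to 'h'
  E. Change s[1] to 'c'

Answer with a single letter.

Option A: s[3]='b'->'e', delta=(5-2)*3^2 mod 127 = 27, hash=6+27 mod 127 = 33
Option B: s[5]='g'->'c', delta=(3-7)*3^0 mod 127 = 123, hash=6+123 mod 127 = 2
Option C: s[5]='g'->'a', delta=(1-7)*3^0 mod 127 = 121, hash=6+121 mod 127 = 0
Option D: s[3]='b'->'h', delta=(8-2)*3^2 mod 127 = 54, hash=6+54 mod 127 = 60
Option E: s[1]='g'->'c', delta=(3-7)*3^4 mod 127 = 57, hash=6+57 mod 127 = 63 <-- target

Answer: E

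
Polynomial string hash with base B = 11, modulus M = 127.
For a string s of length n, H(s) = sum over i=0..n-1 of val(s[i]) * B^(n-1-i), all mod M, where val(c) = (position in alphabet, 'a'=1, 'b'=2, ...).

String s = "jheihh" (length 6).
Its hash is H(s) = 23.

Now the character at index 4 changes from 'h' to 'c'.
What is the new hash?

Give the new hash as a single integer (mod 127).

Answer: 95

Derivation:
val('h') = 8, val('c') = 3
Position k = 4, exponent = n-1-k = 1
B^1 mod M = 11^1 mod 127 = 11
Delta = (3 - 8) * 11 mod 127 = 72
New hash = (23 + 72) mod 127 = 95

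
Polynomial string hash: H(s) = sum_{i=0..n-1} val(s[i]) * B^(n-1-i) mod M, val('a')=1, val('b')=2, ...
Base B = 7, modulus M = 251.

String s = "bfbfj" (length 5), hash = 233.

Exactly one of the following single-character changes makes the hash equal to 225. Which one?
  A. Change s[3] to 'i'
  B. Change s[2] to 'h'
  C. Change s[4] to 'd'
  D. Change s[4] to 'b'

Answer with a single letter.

Option A: s[3]='f'->'i', delta=(9-6)*7^1 mod 251 = 21, hash=233+21 mod 251 = 3
Option B: s[2]='b'->'h', delta=(8-2)*7^2 mod 251 = 43, hash=233+43 mod 251 = 25
Option C: s[4]='j'->'d', delta=(4-10)*7^0 mod 251 = 245, hash=233+245 mod 251 = 227
Option D: s[4]='j'->'b', delta=(2-10)*7^0 mod 251 = 243, hash=233+243 mod 251 = 225 <-- target

Answer: D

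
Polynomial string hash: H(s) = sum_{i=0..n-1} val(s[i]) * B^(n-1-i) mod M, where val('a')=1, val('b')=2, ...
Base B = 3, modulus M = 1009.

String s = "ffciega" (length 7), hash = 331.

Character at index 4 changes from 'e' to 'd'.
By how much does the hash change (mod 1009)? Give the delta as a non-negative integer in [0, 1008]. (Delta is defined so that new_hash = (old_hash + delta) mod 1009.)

Delta formula: (val(new) - val(old)) * B^(n-1-k) mod M
  val('d') - val('e') = 4 - 5 = -1
  B^(n-1-k) = 3^2 mod 1009 = 9
  Delta = -1 * 9 mod 1009 = 1000

Answer: 1000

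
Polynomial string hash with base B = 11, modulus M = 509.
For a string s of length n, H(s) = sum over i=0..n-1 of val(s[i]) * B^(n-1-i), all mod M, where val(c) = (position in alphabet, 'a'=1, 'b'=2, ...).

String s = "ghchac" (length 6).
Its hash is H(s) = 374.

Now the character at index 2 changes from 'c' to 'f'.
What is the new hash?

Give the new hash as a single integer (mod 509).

Answer: 295

Derivation:
val('c') = 3, val('f') = 6
Position k = 2, exponent = n-1-k = 3
B^3 mod M = 11^3 mod 509 = 313
Delta = (6 - 3) * 313 mod 509 = 430
New hash = (374 + 430) mod 509 = 295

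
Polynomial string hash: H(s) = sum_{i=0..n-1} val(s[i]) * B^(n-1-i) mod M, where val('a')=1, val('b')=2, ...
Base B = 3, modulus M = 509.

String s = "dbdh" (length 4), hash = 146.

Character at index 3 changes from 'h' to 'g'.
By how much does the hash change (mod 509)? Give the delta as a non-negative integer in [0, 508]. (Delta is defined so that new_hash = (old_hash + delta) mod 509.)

Delta formula: (val(new) - val(old)) * B^(n-1-k) mod M
  val('g') - val('h') = 7 - 8 = -1
  B^(n-1-k) = 3^0 mod 509 = 1
  Delta = -1 * 1 mod 509 = 508

Answer: 508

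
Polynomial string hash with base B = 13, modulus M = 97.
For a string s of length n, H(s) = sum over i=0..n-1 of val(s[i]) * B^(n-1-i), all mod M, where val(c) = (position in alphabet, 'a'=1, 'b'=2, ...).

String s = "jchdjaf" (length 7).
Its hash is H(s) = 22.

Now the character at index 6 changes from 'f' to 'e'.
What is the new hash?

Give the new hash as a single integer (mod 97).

Answer: 21

Derivation:
val('f') = 6, val('e') = 5
Position k = 6, exponent = n-1-k = 0
B^0 mod M = 13^0 mod 97 = 1
Delta = (5 - 6) * 1 mod 97 = 96
New hash = (22 + 96) mod 97 = 21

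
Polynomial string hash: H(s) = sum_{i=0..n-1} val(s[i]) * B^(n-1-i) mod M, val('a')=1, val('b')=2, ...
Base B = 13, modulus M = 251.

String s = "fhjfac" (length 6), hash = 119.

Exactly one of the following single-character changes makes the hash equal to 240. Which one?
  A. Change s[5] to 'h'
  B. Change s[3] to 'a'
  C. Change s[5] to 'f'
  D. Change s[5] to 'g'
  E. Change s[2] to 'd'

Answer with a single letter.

Option A: s[5]='c'->'h', delta=(8-3)*13^0 mod 251 = 5, hash=119+5 mod 251 = 124
Option B: s[3]='f'->'a', delta=(1-6)*13^2 mod 251 = 159, hash=119+159 mod 251 = 27
Option C: s[5]='c'->'f', delta=(6-3)*13^0 mod 251 = 3, hash=119+3 mod 251 = 122
Option D: s[5]='c'->'g', delta=(7-3)*13^0 mod 251 = 4, hash=119+4 mod 251 = 123
Option E: s[2]='j'->'d', delta=(4-10)*13^3 mod 251 = 121, hash=119+121 mod 251 = 240 <-- target

Answer: E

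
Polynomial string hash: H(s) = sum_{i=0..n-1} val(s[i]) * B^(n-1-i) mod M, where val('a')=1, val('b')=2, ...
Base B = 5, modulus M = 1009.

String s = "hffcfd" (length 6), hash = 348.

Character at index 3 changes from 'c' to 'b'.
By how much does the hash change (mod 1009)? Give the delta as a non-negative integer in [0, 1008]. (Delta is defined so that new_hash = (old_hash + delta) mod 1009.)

Answer: 984

Derivation:
Delta formula: (val(new) - val(old)) * B^(n-1-k) mod M
  val('b') - val('c') = 2 - 3 = -1
  B^(n-1-k) = 5^2 mod 1009 = 25
  Delta = -1 * 25 mod 1009 = 984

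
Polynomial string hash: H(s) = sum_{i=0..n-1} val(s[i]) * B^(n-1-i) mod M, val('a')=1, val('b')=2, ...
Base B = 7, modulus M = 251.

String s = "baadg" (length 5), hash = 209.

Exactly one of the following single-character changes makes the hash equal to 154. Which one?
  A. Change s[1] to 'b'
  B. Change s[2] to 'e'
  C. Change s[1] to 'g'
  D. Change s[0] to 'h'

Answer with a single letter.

Option A: s[1]='a'->'b', delta=(2-1)*7^3 mod 251 = 92, hash=209+92 mod 251 = 50
Option B: s[2]='a'->'e', delta=(5-1)*7^2 mod 251 = 196, hash=209+196 mod 251 = 154 <-- target
Option C: s[1]='a'->'g', delta=(7-1)*7^3 mod 251 = 50, hash=209+50 mod 251 = 8
Option D: s[0]='b'->'h', delta=(8-2)*7^4 mod 251 = 99, hash=209+99 mod 251 = 57

Answer: B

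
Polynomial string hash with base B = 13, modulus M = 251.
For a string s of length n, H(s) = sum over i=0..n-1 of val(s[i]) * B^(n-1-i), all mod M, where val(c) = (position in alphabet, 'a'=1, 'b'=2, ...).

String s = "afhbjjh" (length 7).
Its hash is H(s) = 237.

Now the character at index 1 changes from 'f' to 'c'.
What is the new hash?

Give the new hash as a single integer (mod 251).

val('f') = 6, val('c') = 3
Position k = 1, exponent = n-1-k = 5
B^5 mod M = 13^5 mod 251 = 64
Delta = (3 - 6) * 64 mod 251 = 59
New hash = (237 + 59) mod 251 = 45

Answer: 45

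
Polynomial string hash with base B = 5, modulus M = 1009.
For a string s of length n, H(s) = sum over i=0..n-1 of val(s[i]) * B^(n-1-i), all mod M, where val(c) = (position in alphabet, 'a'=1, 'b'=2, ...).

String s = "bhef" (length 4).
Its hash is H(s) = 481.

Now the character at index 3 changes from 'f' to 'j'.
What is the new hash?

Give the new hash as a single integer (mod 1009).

Answer: 485

Derivation:
val('f') = 6, val('j') = 10
Position k = 3, exponent = n-1-k = 0
B^0 mod M = 5^0 mod 1009 = 1
Delta = (10 - 6) * 1 mod 1009 = 4
New hash = (481 + 4) mod 1009 = 485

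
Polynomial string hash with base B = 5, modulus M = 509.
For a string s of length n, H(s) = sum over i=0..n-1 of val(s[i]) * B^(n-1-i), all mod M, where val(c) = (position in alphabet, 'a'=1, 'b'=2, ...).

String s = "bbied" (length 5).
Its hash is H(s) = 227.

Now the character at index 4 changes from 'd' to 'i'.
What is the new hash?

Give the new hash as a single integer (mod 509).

Answer: 232

Derivation:
val('d') = 4, val('i') = 9
Position k = 4, exponent = n-1-k = 0
B^0 mod M = 5^0 mod 509 = 1
Delta = (9 - 4) * 1 mod 509 = 5
New hash = (227 + 5) mod 509 = 232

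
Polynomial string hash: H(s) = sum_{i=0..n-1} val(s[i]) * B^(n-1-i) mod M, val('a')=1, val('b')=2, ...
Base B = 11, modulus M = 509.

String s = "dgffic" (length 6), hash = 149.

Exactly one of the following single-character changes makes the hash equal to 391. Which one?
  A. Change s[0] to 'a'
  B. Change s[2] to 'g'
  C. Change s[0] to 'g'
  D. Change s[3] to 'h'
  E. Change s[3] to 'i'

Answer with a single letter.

Option A: s[0]='d'->'a', delta=(1-4)*11^5 mod 509 = 397, hash=149+397 mod 509 = 37
Option B: s[2]='f'->'g', delta=(7-6)*11^3 mod 509 = 313, hash=149+313 mod 509 = 462
Option C: s[0]='d'->'g', delta=(7-4)*11^5 mod 509 = 112, hash=149+112 mod 509 = 261
Option D: s[3]='f'->'h', delta=(8-6)*11^2 mod 509 = 242, hash=149+242 mod 509 = 391 <-- target
Option E: s[3]='f'->'i', delta=(9-6)*11^2 mod 509 = 363, hash=149+363 mod 509 = 3

Answer: D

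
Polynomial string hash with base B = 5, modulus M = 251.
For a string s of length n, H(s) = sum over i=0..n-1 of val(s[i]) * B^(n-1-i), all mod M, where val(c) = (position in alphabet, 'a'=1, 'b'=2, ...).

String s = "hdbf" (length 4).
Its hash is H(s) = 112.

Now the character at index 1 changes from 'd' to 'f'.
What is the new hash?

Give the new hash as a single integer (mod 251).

Answer: 162

Derivation:
val('d') = 4, val('f') = 6
Position k = 1, exponent = n-1-k = 2
B^2 mod M = 5^2 mod 251 = 25
Delta = (6 - 4) * 25 mod 251 = 50
New hash = (112 + 50) mod 251 = 162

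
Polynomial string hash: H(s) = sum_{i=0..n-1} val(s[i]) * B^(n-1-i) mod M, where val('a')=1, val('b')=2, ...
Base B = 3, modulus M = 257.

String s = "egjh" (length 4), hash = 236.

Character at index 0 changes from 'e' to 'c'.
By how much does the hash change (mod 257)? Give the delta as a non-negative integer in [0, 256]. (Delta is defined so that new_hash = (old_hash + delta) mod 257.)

Delta formula: (val(new) - val(old)) * B^(n-1-k) mod M
  val('c') - val('e') = 3 - 5 = -2
  B^(n-1-k) = 3^3 mod 257 = 27
  Delta = -2 * 27 mod 257 = 203

Answer: 203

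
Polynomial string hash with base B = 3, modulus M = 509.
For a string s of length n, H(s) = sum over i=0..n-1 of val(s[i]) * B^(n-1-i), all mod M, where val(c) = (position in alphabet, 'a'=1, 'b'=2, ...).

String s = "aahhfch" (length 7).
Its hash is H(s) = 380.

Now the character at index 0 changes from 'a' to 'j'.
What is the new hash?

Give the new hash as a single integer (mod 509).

Answer: 324

Derivation:
val('a') = 1, val('j') = 10
Position k = 0, exponent = n-1-k = 6
B^6 mod M = 3^6 mod 509 = 220
Delta = (10 - 1) * 220 mod 509 = 453
New hash = (380 + 453) mod 509 = 324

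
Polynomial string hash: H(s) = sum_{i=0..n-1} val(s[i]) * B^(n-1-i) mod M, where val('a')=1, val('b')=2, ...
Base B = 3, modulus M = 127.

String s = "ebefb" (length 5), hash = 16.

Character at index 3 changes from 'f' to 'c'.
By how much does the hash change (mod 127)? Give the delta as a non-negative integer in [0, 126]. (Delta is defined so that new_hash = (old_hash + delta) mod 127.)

Answer: 118

Derivation:
Delta formula: (val(new) - val(old)) * B^(n-1-k) mod M
  val('c') - val('f') = 3 - 6 = -3
  B^(n-1-k) = 3^1 mod 127 = 3
  Delta = -3 * 3 mod 127 = 118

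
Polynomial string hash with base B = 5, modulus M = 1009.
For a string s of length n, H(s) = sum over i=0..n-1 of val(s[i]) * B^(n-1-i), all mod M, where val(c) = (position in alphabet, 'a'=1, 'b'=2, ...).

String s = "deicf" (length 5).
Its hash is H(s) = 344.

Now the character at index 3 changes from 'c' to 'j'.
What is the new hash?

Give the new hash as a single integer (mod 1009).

Answer: 379

Derivation:
val('c') = 3, val('j') = 10
Position k = 3, exponent = n-1-k = 1
B^1 mod M = 5^1 mod 1009 = 5
Delta = (10 - 3) * 5 mod 1009 = 35
New hash = (344 + 35) mod 1009 = 379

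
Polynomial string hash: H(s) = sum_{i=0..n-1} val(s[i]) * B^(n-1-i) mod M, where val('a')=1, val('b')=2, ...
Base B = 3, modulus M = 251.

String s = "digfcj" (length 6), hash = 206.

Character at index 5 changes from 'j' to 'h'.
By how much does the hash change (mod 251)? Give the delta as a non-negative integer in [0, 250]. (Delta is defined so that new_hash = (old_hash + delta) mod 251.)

Delta formula: (val(new) - val(old)) * B^(n-1-k) mod M
  val('h') - val('j') = 8 - 10 = -2
  B^(n-1-k) = 3^0 mod 251 = 1
  Delta = -2 * 1 mod 251 = 249

Answer: 249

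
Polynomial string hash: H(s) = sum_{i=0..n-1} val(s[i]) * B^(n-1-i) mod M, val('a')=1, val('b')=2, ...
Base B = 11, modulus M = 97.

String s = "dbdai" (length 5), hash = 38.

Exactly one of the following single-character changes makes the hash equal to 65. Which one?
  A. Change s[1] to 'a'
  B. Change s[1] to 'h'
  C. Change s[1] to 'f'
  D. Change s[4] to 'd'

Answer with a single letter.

Option A: s[1]='b'->'a', delta=(1-2)*11^3 mod 97 = 27, hash=38+27 mod 97 = 65 <-- target
Option B: s[1]='b'->'h', delta=(8-2)*11^3 mod 97 = 32, hash=38+32 mod 97 = 70
Option C: s[1]='b'->'f', delta=(6-2)*11^3 mod 97 = 86, hash=38+86 mod 97 = 27
Option D: s[4]='i'->'d', delta=(4-9)*11^0 mod 97 = 92, hash=38+92 mod 97 = 33

Answer: A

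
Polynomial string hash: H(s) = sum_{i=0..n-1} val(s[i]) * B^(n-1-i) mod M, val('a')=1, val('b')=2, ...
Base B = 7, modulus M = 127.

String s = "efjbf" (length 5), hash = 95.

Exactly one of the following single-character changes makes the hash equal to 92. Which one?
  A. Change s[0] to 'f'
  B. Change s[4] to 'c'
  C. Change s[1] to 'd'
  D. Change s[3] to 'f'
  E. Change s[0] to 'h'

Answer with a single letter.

Option A: s[0]='e'->'f', delta=(6-5)*7^4 mod 127 = 115, hash=95+115 mod 127 = 83
Option B: s[4]='f'->'c', delta=(3-6)*7^0 mod 127 = 124, hash=95+124 mod 127 = 92 <-- target
Option C: s[1]='f'->'d', delta=(4-6)*7^3 mod 127 = 76, hash=95+76 mod 127 = 44
Option D: s[3]='b'->'f', delta=(6-2)*7^1 mod 127 = 28, hash=95+28 mod 127 = 123
Option E: s[0]='e'->'h', delta=(8-5)*7^4 mod 127 = 91, hash=95+91 mod 127 = 59

Answer: B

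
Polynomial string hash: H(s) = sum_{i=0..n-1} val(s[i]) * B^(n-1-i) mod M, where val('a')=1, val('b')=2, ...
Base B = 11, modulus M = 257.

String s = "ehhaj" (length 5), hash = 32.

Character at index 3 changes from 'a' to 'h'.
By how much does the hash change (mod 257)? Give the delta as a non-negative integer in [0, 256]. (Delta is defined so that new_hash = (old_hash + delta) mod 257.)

Delta formula: (val(new) - val(old)) * B^(n-1-k) mod M
  val('h') - val('a') = 8 - 1 = 7
  B^(n-1-k) = 11^1 mod 257 = 11
  Delta = 7 * 11 mod 257 = 77

Answer: 77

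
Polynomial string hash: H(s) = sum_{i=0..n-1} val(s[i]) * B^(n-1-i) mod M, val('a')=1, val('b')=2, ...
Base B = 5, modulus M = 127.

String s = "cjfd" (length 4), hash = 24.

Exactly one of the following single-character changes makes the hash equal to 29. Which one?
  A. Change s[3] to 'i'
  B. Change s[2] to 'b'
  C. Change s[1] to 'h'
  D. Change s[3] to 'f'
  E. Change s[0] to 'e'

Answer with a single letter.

Answer: A

Derivation:
Option A: s[3]='d'->'i', delta=(9-4)*5^0 mod 127 = 5, hash=24+5 mod 127 = 29 <-- target
Option B: s[2]='f'->'b', delta=(2-6)*5^1 mod 127 = 107, hash=24+107 mod 127 = 4
Option C: s[1]='j'->'h', delta=(8-10)*5^2 mod 127 = 77, hash=24+77 mod 127 = 101
Option D: s[3]='d'->'f', delta=(6-4)*5^0 mod 127 = 2, hash=24+2 mod 127 = 26
Option E: s[0]='c'->'e', delta=(5-3)*5^3 mod 127 = 123, hash=24+123 mod 127 = 20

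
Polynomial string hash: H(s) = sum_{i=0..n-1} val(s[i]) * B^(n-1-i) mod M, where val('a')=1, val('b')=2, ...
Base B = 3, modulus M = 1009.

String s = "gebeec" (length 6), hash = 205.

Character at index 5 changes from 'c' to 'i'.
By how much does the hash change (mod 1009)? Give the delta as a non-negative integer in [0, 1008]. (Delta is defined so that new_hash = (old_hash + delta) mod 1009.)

Answer: 6

Derivation:
Delta formula: (val(new) - val(old)) * B^(n-1-k) mod M
  val('i') - val('c') = 9 - 3 = 6
  B^(n-1-k) = 3^0 mod 1009 = 1
  Delta = 6 * 1 mod 1009 = 6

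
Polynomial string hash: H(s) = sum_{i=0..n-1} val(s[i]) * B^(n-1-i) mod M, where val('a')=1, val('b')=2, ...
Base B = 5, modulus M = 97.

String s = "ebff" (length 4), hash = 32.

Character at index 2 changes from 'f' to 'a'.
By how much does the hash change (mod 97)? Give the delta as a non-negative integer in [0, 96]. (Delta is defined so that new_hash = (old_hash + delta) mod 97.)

Answer: 72

Derivation:
Delta formula: (val(new) - val(old)) * B^(n-1-k) mod M
  val('a') - val('f') = 1 - 6 = -5
  B^(n-1-k) = 5^1 mod 97 = 5
  Delta = -5 * 5 mod 97 = 72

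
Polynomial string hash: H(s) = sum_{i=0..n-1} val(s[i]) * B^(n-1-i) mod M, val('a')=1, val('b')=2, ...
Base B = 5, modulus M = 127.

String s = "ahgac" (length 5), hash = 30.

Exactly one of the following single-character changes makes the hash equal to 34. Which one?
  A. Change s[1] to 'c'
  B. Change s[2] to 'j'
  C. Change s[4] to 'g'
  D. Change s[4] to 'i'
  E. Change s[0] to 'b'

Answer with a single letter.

Option A: s[1]='h'->'c', delta=(3-8)*5^3 mod 127 = 10, hash=30+10 mod 127 = 40
Option B: s[2]='g'->'j', delta=(10-7)*5^2 mod 127 = 75, hash=30+75 mod 127 = 105
Option C: s[4]='c'->'g', delta=(7-3)*5^0 mod 127 = 4, hash=30+4 mod 127 = 34 <-- target
Option D: s[4]='c'->'i', delta=(9-3)*5^0 mod 127 = 6, hash=30+6 mod 127 = 36
Option E: s[0]='a'->'b', delta=(2-1)*5^4 mod 127 = 117, hash=30+117 mod 127 = 20

Answer: C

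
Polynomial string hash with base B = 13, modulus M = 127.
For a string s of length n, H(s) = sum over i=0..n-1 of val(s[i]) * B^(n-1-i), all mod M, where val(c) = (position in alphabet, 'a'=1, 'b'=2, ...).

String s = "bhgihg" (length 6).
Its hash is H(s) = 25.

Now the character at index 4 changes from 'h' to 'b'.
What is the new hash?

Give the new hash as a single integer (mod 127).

Answer: 74

Derivation:
val('h') = 8, val('b') = 2
Position k = 4, exponent = n-1-k = 1
B^1 mod M = 13^1 mod 127 = 13
Delta = (2 - 8) * 13 mod 127 = 49
New hash = (25 + 49) mod 127 = 74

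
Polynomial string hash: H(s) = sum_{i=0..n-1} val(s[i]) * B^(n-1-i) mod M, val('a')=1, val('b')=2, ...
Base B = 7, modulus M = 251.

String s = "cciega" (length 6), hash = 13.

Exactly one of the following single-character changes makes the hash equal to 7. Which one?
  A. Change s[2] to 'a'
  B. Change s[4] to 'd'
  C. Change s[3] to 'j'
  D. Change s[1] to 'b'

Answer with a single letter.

Option A: s[2]='i'->'a', delta=(1-9)*7^3 mod 251 = 17, hash=13+17 mod 251 = 30
Option B: s[4]='g'->'d', delta=(4-7)*7^1 mod 251 = 230, hash=13+230 mod 251 = 243
Option C: s[3]='e'->'j', delta=(10-5)*7^2 mod 251 = 245, hash=13+245 mod 251 = 7 <-- target
Option D: s[1]='c'->'b', delta=(2-3)*7^4 mod 251 = 109, hash=13+109 mod 251 = 122

Answer: C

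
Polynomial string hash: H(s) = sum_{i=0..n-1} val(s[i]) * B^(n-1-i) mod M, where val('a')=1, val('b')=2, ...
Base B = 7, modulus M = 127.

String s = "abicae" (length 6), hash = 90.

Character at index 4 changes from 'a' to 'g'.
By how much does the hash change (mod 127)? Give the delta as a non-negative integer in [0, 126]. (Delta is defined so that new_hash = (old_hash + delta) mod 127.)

Answer: 42

Derivation:
Delta formula: (val(new) - val(old)) * B^(n-1-k) mod M
  val('g') - val('a') = 7 - 1 = 6
  B^(n-1-k) = 7^1 mod 127 = 7
  Delta = 6 * 7 mod 127 = 42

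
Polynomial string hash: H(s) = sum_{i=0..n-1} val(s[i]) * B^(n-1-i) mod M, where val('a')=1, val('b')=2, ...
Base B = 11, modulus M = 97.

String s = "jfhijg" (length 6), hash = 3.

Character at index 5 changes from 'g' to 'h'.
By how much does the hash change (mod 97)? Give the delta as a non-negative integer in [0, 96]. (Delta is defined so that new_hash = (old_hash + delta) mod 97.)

Delta formula: (val(new) - val(old)) * B^(n-1-k) mod M
  val('h') - val('g') = 8 - 7 = 1
  B^(n-1-k) = 11^0 mod 97 = 1
  Delta = 1 * 1 mod 97 = 1

Answer: 1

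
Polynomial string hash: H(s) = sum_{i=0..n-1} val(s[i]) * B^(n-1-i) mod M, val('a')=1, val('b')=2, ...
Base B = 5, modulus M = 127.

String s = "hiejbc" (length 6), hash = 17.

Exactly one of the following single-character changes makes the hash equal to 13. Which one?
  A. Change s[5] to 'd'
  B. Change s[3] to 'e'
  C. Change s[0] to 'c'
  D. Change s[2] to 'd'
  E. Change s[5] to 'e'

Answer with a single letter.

Option A: s[5]='c'->'d', delta=(4-3)*5^0 mod 127 = 1, hash=17+1 mod 127 = 18
Option B: s[3]='j'->'e', delta=(5-10)*5^2 mod 127 = 2, hash=17+2 mod 127 = 19
Option C: s[0]='h'->'c', delta=(3-8)*5^5 mod 127 = 123, hash=17+123 mod 127 = 13 <-- target
Option D: s[2]='e'->'d', delta=(4-5)*5^3 mod 127 = 2, hash=17+2 mod 127 = 19
Option E: s[5]='c'->'e', delta=(5-3)*5^0 mod 127 = 2, hash=17+2 mod 127 = 19

Answer: C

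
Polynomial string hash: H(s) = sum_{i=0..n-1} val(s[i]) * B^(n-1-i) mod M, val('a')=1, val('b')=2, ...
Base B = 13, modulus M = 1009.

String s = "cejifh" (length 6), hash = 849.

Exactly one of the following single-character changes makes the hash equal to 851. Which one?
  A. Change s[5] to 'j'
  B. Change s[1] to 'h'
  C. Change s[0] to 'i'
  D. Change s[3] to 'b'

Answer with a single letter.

Option A: s[5]='h'->'j', delta=(10-8)*13^0 mod 1009 = 2, hash=849+2 mod 1009 = 851 <-- target
Option B: s[1]='e'->'h', delta=(8-5)*13^4 mod 1009 = 927, hash=849+927 mod 1009 = 767
Option C: s[0]='c'->'i', delta=(9-3)*13^5 mod 1009 = 895, hash=849+895 mod 1009 = 735
Option D: s[3]='i'->'b', delta=(2-9)*13^2 mod 1009 = 835, hash=849+835 mod 1009 = 675

Answer: A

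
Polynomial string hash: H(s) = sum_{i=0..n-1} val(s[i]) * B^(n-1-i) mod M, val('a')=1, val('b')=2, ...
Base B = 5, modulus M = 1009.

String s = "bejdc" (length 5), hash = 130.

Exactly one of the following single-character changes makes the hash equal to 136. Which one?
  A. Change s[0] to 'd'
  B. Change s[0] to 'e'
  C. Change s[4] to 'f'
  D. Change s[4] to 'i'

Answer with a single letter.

Answer: D

Derivation:
Option A: s[0]='b'->'d', delta=(4-2)*5^4 mod 1009 = 241, hash=130+241 mod 1009 = 371
Option B: s[0]='b'->'e', delta=(5-2)*5^4 mod 1009 = 866, hash=130+866 mod 1009 = 996
Option C: s[4]='c'->'f', delta=(6-3)*5^0 mod 1009 = 3, hash=130+3 mod 1009 = 133
Option D: s[4]='c'->'i', delta=(9-3)*5^0 mod 1009 = 6, hash=130+6 mod 1009 = 136 <-- target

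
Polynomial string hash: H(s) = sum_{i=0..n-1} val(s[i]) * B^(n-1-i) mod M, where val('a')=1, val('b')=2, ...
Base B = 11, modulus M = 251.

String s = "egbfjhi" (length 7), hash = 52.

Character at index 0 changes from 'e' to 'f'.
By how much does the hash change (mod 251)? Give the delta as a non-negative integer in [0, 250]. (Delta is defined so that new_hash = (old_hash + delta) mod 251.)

Delta formula: (val(new) - val(old)) * B^(n-1-k) mod M
  val('f') - val('e') = 6 - 5 = 1
  B^(n-1-k) = 11^6 mod 251 = 3
  Delta = 1 * 3 mod 251 = 3

Answer: 3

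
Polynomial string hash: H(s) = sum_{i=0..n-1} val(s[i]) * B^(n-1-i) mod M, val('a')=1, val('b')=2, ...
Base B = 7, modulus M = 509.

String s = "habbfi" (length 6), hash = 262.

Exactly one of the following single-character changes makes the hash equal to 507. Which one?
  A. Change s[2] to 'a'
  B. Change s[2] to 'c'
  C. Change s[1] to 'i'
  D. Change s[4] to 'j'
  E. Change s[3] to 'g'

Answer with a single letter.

Answer: E

Derivation:
Option A: s[2]='b'->'a', delta=(1-2)*7^3 mod 509 = 166, hash=262+166 mod 509 = 428
Option B: s[2]='b'->'c', delta=(3-2)*7^3 mod 509 = 343, hash=262+343 mod 509 = 96
Option C: s[1]='a'->'i', delta=(9-1)*7^4 mod 509 = 375, hash=262+375 mod 509 = 128
Option D: s[4]='f'->'j', delta=(10-6)*7^1 mod 509 = 28, hash=262+28 mod 509 = 290
Option E: s[3]='b'->'g', delta=(7-2)*7^2 mod 509 = 245, hash=262+245 mod 509 = 507 <-- target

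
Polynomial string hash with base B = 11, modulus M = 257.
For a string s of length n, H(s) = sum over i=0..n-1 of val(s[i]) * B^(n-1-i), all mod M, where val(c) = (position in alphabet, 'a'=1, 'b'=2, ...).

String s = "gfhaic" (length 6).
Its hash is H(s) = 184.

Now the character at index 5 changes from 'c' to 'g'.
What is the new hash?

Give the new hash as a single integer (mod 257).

Answer: 188

Derivation:
val('c') = 3, val('g') = 7
Position k = 5, exponent = n-1-k = 0
B^0 mod M = 11^0 mod 257 = 1
Delta = (7 - 3) * 1 mod 257 = 4
New hash = (184 + 4) mod 257 = 188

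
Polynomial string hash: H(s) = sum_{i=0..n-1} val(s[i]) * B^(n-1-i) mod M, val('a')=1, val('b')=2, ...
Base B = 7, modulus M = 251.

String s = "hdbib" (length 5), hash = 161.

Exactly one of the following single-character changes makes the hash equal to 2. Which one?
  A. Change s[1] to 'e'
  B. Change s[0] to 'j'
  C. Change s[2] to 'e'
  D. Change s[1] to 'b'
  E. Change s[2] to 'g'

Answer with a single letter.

Answer: A

Derivation:
Option A: s[1]='d'->'e', delta=(5-4)*7^3 mod 251 = 92, hash=161+92 mod 251 = 2 <-- target
Option B: s[0]='h'->'j', delta=(10-8)*7^4 mod 251 = 33, hash=161+33 mod 251 = 194
Option C: s[2]='b'->'e', delta=(5-2)*7^2 mod 251 = 147, hash=161+147 mod 251 = 57
Option D: s[1]='d'->'b', delta=(2-4)*7^3 mod 251 = 67, hash=161+67 mod 251 = 228
Option E: s[2]='b'->'g', delta=(7-2)*7^2 mod 251 = 245, hash=161+245 mod 251 = 155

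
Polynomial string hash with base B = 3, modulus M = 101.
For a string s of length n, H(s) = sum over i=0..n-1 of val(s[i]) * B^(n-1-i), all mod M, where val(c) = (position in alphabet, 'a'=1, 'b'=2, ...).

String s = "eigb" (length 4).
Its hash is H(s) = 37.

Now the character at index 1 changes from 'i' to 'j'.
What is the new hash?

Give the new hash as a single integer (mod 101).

val('i') = 9, val('j') = 10
Position k = 1, exponent = n-1-k = 2
B^2 mod M = 3^2 mod 101 = 9
Delta = (10 - 9) * 9 mod 101 = 9
New hash = (37 + 9) mod 101 = 46

Answer: 46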